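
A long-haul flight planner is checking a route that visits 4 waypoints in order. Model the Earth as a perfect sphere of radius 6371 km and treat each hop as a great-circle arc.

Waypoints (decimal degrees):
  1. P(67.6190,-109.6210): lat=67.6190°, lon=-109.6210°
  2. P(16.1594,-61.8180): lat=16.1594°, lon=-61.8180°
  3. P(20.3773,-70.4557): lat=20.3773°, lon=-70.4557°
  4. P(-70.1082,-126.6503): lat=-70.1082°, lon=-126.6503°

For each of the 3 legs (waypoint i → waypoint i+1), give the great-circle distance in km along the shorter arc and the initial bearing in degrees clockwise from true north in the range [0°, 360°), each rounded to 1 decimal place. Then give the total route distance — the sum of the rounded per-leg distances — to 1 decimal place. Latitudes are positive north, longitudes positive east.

Leg 1: dist=6649.7 km, bearing=124.6°
Leg 2: dist=1025.3 km, bearing=298.5°
Leg 3: dist=10966.6 km, bearing=196.6°
Total: 18641.6 km

Leg 1: φ1=1.1801742, φ2=0.2820347, Δφ=-0.8981395, Δλ=0.8343197 rad; a=sin²(Δφ/2)+cosφ1·cosφ2·sin²(Δλ/2)=0.2485031479; c=2·atan2(√a, √(1-a))=1.043737256; dist=6371·c=6649.650 ≈ 6649.7 km; running total=6649.7 km
Leg 1 bearing: y=sinΔλ·cosφ2=0.71157003, x=cosφ1·sinφ2-sinφ1·cosφ2·cosΔλ=-0.49057662; θ=atan2(y, x)=124.5835° ≈ 124.6°
Leg 2: φ1=0.2820347, φ2=0.3556510, Δφ=0.0736162, Δλ=-0.1507563 rad; a=sin²(Δφ/2)+cosφ1·cosφ2·sin²(Δλ/2)=0.0064604031; c=2·atan2(√a, √(1-a))=0.160926859; dist=6371·c=1025.265 ≈ 1025.3 km; running total=7675.0 km
Leg 2 bearing: y=sinΔλ·cosφ2=-0.14078727, x=cosφ1·sinφ2-sinφ1·cosφ2·cosΔλ=0.07650889; θ=atan2(y, x)=-61.4787° <0 so +360° → 298.5213° ≈ 298.5°
Leg 3: φ1=0.3556510, φ2=-1.2236189, Δφ=-1.5792699, Δλ=-0.9807808 rad; a=sin²(Δφ/2)+cosφ1·cosφ2·sin²(Δλ/2)=0.5749845469; c=2·atan2(√a, √(1-a))=1.721333340; dist=6371·c=10966.615 ≈ 10966.6 km; running total=18641.6 km
Leg 3 bearing: y=sinΔλ·cosφ2=-0.28272045, x=cosφ1·sinφ2-sinφ1·cosφ2·cosΔλ=-0.94740615; θ=atan2(y, x)=-163.3841° <0 so +360° → 196.6159° ≈ 196.6°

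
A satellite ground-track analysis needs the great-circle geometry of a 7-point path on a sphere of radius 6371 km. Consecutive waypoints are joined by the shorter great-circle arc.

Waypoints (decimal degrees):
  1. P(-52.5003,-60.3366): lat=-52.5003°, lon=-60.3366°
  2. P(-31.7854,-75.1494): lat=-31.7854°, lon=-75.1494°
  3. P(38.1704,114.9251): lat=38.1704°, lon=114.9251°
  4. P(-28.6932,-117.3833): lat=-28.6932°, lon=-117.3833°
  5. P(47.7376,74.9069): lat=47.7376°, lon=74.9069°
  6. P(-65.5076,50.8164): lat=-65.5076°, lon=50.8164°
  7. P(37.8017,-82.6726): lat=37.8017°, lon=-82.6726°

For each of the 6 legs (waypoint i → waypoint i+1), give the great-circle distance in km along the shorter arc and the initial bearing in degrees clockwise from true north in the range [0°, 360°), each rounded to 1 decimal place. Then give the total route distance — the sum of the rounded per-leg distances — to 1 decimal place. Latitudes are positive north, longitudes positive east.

Leg 1: φ1=-0.9163031, φ2=-0.5547599, Δφ=0.3615432, Δλ=-0.2585321 rad; a=sin²(Δφ/2)+cosφ1·cosφ2·sin²(Δλ/2)=0.0409225190; c=2·atan2(√a, √(1-a))=0.407397840; dist=6371·c=2595.532 ≈ 2595.5 km; running total=2595.5 km
Leg 1 bearing: y=sinΔλ·cosφ2=-0.21731937, x=cosφ1·sinφ2-sinφ1·cosφ2·cosΔλ=0.33130614; θ=atan2(y, x)=-33.2628° <0 so +360° → 326.7372° ≈ 326.7°
Leg 2: φ1=-0.5547599, φ2=0.6661992, Δφ=1.2209590, Δλ=3.3174258 rad; a=sin²(Δφ/2)+cosφ1·cosφ2·sin²(Δλ/2)=0.9917465422; c=2·atan2(√a, √(1-a))=2.959644696; dist=6371·c=18855.896 ≈ 18855.9 km; running total=21451.4 km
Leg 2 bearing: y=sinΔλ·cosφ2=-0.13752467, x=cosφ1·sinφ2-sinφ1·cosφ2·cosΔλ=0.11759387; θ=atan2(y, x)=-49.4671° <0 so +360° → 310.5329° ≈ 310.5°
Leg 3: φ1=0.6661992, φ2=-0.5007908, Δφ=-1.1669900, Δλ=-4.0545465 rad; a=sin²(Δφ/2)+cosφ1·cosφ2·sin²(Δλ/2)=0.8591830724; c=2·atan2(√a, √(1-a))=2.372247166; dist=6371·c=15113.587 ≈ 15113.6 km; running total=36565.0 km
Leg 3 bearing: y=sinΔλ·cosφ2=0.69414241, x=cosφ1·sinφ2-sinφ1·cosφ2·cosΔλ=-0.04600424; θ=atan2(y, x)=93.7917° ≈ 93.8°
Leg 4: φ1=-0.5007908, φ2=0.8331783, Δφ=1.3339691, Δλ=3.3560971 rad; a=sin²(Δφ/2)+cosφ1·cosφ2·sin²(Δλ/2)=0.9658728449; c=2·atan2(√a, √(1-a))=2.769987482; dist=6371·c=17647.590 ≈ 17647.6 km; running total=54212.6 km
Leg 4 bearing: y=sinΔλ·cosφ2=-0.14315629, x=cosφ1·sinφ2-sinφ1·cosφ2·cosΔλ=0.33370083; θ=atan2(y, x)=-23.2191° <0 so +360° → 336.7809° ≈ 336.8°
Leg 5: φ1=0.8331783, φ2=-1.1433233, Δφ=-1.9765016, Δλ=-0.4204585 rad; a=sin²(Δφ/2)+cosφ1·cosφ2·sin²(Δλ/2)=0.7094754095; c=2·atan2(√a, √(1-a))=2.003085864; dist=6371·c=12761.660 ≈ 12761.7 km; running total=66974.3 km
Leg 5 bearing: y=sinΔλ·cosφ2=-0.16921985, x=cosφ1·sinφ2-sinφ1·cosφ2·cosΔλ=-0.89210137; θ=atan2(y, x)=-169.2594° <0 so +360° → 190.7406° ≈ 190.7°
Leg 6: φ1=-1.1433233, φ2=0.6597641, Δφ=1.8030874, Δλ=-2.3298226 rad; a=sin²(Δφ/2)+cosφ1·cosφ2·sin²(Δλ/2)=0.8916073716; c=2·atan2(√a, √(1-a))=2.470615902; dist=6371·c=15740.294 ≈ 15740.3 km; running total=82714.6 km
Leg 6 bearing: y=sinΔλ·cosφ2=-0.57324941, x=cosφ1·sinφ2-sinφ1·cosφ2·cosΔλ=-0.24074837; θ=atan2(y, x)=-112.7810° <0 so +360° → 247.2190° ≈ 247.2°

Leg 1: dist=2595.5 km, bearing=326.7°
Leg 2: dist=18855.9 km, bearing=310.5°
Leg 3: dist=15113.6 km, bearing=93.8°
Leg 4: dist=17647.6 km, bearing=336.8°
Leg 5: dist=12761.7 km, bearing=190.7°
Leg 6: dist=15740.3 km, bearing=247.2°
Total: 82714.6 km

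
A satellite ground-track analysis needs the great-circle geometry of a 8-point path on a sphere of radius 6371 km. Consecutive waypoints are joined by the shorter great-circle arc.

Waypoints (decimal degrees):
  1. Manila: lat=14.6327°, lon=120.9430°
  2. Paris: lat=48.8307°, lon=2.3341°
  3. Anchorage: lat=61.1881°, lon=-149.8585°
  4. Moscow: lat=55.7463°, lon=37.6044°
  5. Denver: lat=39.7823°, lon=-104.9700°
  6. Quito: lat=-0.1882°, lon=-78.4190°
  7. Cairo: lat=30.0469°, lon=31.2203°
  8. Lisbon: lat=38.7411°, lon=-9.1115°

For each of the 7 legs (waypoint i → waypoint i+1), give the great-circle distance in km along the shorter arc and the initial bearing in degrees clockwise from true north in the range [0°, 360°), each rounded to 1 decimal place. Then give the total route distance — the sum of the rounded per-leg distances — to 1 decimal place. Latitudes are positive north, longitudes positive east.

Leg 1: dist=10740.7 km, bearing=324.4°
Leg 2: dist=7531.3 km, bearing=345.9°
Leg 3: dist=6996.1 km, bearing=355.3°
Leg 4: dist=8819.6 km, bearing=331.6°
Leg 5: dist=5197.1 km, bearing=142.1°
Leg 6: dist=11899.2 km, bearing=58.5°
Leg 7: dist=3792.1 km, bearing=295.8°
Total: 54976.1 km

Leg 1: φ1=0.2553888, φ2=0.8522565, Δφ=0.5968677, Δλ=-2.0701158 rad; a=sin²(Δφ/2)+cosφ1·cosφ2·sin²(Δλ/2)=0.5574084823; c=2·atan2(√a, √(1-a))=1.685867071; dist=6371·c=10740.659 ≈ 10740.7 km; running total=10740.7 km
Leg 1 bearing: y=sinΔλ·cosφ2=-0.57791513, x=cosφ1·sinφ2-sinφ1·cosφ2·cosΔλ=0.80797968; θ=atan2(y, x)=-35.5746° <0 so +360° → 324.4254° ≈ 324.4°
Leg 2: φ1=0.8522565, φ2=1.0679338, Δφ=0.2156773, Δλ=-2.6562620 rad; a=sin²(Δφ/2)+cosφ1·cosφ2·sin²(Δλ/2)=0.3105177792; c=2·atan2(√a, √(1-a))=1.182119312; dist=6371·c=7531.282 ≈ 7531.3 km; running total=18272.0 km
Leg 2 bearing: y=sinΔλ·cosφ2=-0.22482341, x=cosφ1·sinφ2-sinφ1·cosφ2·cosΔλ=0.89768613; θ=atan2(y, x)=-14.0604° <0 so +360° → 345.9396° ≈ 345.9°
Leg 3: φ1=1.0679338, φ2=0.9729565, Δφ=-0.0949773, Δλ=3.2718448 rad; a=sin²(Δφ/2)+cosφ1·cosφ2·sin²(Δλ/2)=0.2723660667; c=2·atan2(√a, √(1-a))=1.098123282; dist=6371·c=6996.143 ≈ 6996.1 km; running total=25268.1 km
Leg 3 bearing: y=sinΔλ·cosφ2=-0.07310639, x=cosφ1·sinφ2-sinφ1·cosφ2·cosΔλ=0.88734809; θ=atan2(y, x)=-4.7098° <0 so +360° → 355.2902° ≈ 355.3°
Leg 4: φ1=0.9729565, φ2=0.6943321, Δφ=-0.2786244, Δλ=-2.4883927 rad; a=sin²(Δφ/2)+cosφ1·cosφ2·sin²(Δλ/2)=0.4073074165; c=2·atan2(√a, √(1-a))=1.384332518; dist=6371·c=8819.582 ≈ 8819.6 km; running total=34087.7 km
Leg 4 bearing: y=sinΔλ·cosφ2=-0.46702966, x=cosφ1·sinφ2-sinφ1·cosφ2·cosΔλ=0.86458987; θ=atan2(y, x)=-28.3768° <0 so +360° → 331.6232° ≈ 331.6°
Leg 5: φ1=0.6943321, φ2=-0.0032847, Δφ=-0.6976168, Δλ=0.4634024 rad; a=sin²(Δφ/2)+cosφ1·cosφ2·sin²(Δλ/2)=0.1573353640; c=2·atan2(√a, √(1-a))=0.815740572; dist=6371·c=5197.083 ≈ 5197.1 km; running total=39284.8 km
Leg 5 bearing: y=sinΔλ·cosφ2=0.44699182, x=cosφ1·sinφ2-sinφ1·cosφ2·cosΔλ=-0.57491051; θ=atan2(y, x)=142.1350° ≈ 142.1°
Leg 6: φ1=-0.0032847, φ2=0.5244173, Δφ=0.5277020, Δλ=1.9135668 rad; a=sin²(Δφ/2)+cosφ1·cosφ2·sin²(Δλ/2)=0.6462872840; c=2·atan2(√a, √(1-a))=1.867714439; dist=6371·c=11899.209 ≈ 11899.2 km; running total=51184.0 km
Leg 6 bearing: y=sinΔλ·cosφ2=0.81526049, x=cosφ1·sinφ2-sinφ1·cosφ2·cosΔλ=0.49975040; θ=atan2(y, x)=58.4919° ≈ 58.5°
Leg 7: φ1=0.5244173, φ2=0.6761598, Δφ=0.1517424, Δλ=-0.7039227 rad; a=sin²(Δφ/2)+cosφ1·cosφ2·sin²(Δλ/2)=0.0859855878; c=2·atan2(√a, √(1-a))=0.595213477; dist=6371·c=3792.105 ≈ 3792.1 km; running total=54976.1 km
Leg 7 bearing: y=sinΔλ·cosφ2=-0.50481427, x=cosφ1·sinφ2-sinφ1·cosφ2·cosΔλ=0.24398937; θ=atan2(y, x)=-64.2044° <0 so +360° → 295.7956° ≈ 295.8°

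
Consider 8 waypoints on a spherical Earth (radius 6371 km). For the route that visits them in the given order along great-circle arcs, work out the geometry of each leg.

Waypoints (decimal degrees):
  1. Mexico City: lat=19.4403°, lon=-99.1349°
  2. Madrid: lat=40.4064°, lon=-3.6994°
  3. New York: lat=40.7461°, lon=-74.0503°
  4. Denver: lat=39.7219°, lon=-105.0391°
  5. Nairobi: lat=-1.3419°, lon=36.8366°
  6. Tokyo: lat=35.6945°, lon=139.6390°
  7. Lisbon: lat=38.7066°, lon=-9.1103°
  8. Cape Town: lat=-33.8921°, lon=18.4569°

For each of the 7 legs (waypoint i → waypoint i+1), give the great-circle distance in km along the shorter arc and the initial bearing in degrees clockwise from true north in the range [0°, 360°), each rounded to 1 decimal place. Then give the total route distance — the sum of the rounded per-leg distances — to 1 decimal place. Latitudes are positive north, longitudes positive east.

Leg 1: φ1=0.3392972, φ2=0.7052247, Δφ=0.3659275, Δλ=1.6656637 rad; a=sin²(Δφ/2)+cosφ1·cosφ2·sin²(Δλ/2)=0.4261396329; c=2·atan2(√a, √(1-a))=1.422533002; dist=6371·c=9062.958 ≈ 9063.0 km; running total=9063.0 km
Leg 1 bearing: y=sinΔλ·cosφ2=0.75804195, x=cosφ1·sinφ2-sinφ1·cosφ2·cosΔλ=0.63525663; θ=atan2(y, x)=50.0362° ≈ 50.0°
Leg 2: φ1=0.7052247, φ2=0.7111536, Δφ=0.0059289, Δλ=-1.2278548 rad; a=sin²(Δφ/2)+cosφ1·cosφ2·sin²(Δλ/2)=0.1914628743; c=2·atan2(√a, √(1-a))=0.905777114; dist=6371·c=5770.706 ≈ 5770.7 km; running total=14833.7 km
Leg 2 bearing: y=sinΔλ·cosφ2=-0.71349355, x=cosφ1·sinφ2-sinφ1·cosφ2·cosΔλ=0.33188301; θ=atan2(y, x)=-65.0544° <0 so +360° → 294.9456° ≈ 294.9°
Leg 3: φ1=0.7111536, φ2=0.6932779, Δφ=-0.0178757, Δλ=-0.5408566 rad; a=sin²(Δφ/2)+cosφ1·cosφ2·sin²(Δλ/2)=0.0416662414; c=2·atan2(√a, √(1-a))=0.411135734; dist=6371·c=2619.346 ≈ 2619.3 km; running total=17453.0 km
Leg 3 bearing: y=sinΔλ·cosφ2=-0.39601540, x=cosφ1·sinφ2-sinφ1·cosφ2·cosΔλ=0.05378162; θ=atan2(y, x)=-82.2662° <0 so +360° → 277.7338° ≈ 277.7°
Leg 4: φ1=0.6932779, φ2=-0.0234206, Δφ=-0.7166985, Δλ=2.4761981 rad; a=sin²(Δφ/2)+cosφ1·cosφ2·sin²(Δλ/2)=0.8099369129; c=2·atan2(√a, √(1-a))=2.239378227; dist=6371·c=14267.079 ≈ 14267.1 km; running total=31720.1 km
Leg 4 bearing: y=sinΔλ·cosφ2=0.61720026, x=cosφ1·sinφ2-sinφ1·cosφ2·cosΔλ=0.48458259; θ=atan2(y, x)=51.8635° ≈ 51.9°
Leg 5: φ1=-0.0234206, φ2=0.6229865, Δφ=0.6464071, Δλ=1.7942404 rad; a=sin²(Δφ/2)+cosφ1·cosφ2·sin²(Δλ/2)=0.5967879542; c=2·atan2(√a, √(1-a))=1.765602021; dist=6371·c=11248.650 ≈ 11248.7 km; running total=42968.8 km
Leg 5 bearing: y=sinΔλ·cosφ2=0.79194981, x=cosφ1·sinφ2-sinφ1·cosφ2·cosΔλ=0.57908882; θ=atan2(y, x)=53.8250° ≈ 53.8°
Leg 6: φ1=0.6229865, φ2=0.6755576, Δφ=0.0525711, Δλ=-2.5961650 rad; a=sin²(Δφ/2)+cosφ1·cosφ2·sin²(Δλ/2)=0.5884731374; c=2·atan2(√a, √(1-a))=1.748679223; dist=6371·c=11140.835 ≈ 11140.8 km; running total=54109.6 km
Leg 6 bearing: y=sinΔλ·cosφ2=-0.40483721, x=cosφ1·sinφ2-sinφ1·cosφ2·cosΔλ=0.89710470; θ=atan2(y, x)=-24.2883° <0 so +360° → 335.7117° ≈ 335.7°
Leg 7: φ1=0.6755576, φ2=-0.5915287, Δφ=-1.2670863, Δλ=0.4811384 rad; a=sin²(Δφ/2)+cosφ1·cosφ2·sin²(Δλ/2)=0.3872397101; c=2·atan2(√a, √(1-a))=1.343318978; dist=6371·c=8558.285 ≈ 8558.3 km; running total=62667.9 km
Leg 7 bearing: y=sinΔλ·cosφ2=0.38415584, x=cosφ1·sinφ2-sinφ1·cosφ2·cosΔλ=-0.89530149; θ=atan2(y, x)=156.7768° ≈ 156.8°

Leg 1: dist=9063.0 km, bearing=50.0°
Leg 2: dist=5770.7 km, bearing=294.9°
Leg 3: dist=2619.3 km, bearing=277.7°
Leg 4: dist=14267.1 km, bearing=51.9°
Leg 5: dist=11248.7 km, bearing=53.8°
Leg 6: dist=11140.8 km, bearing=335.7°
Leg 7: dist=8558.3 km, bearing=156.8°
Total: 62667.9 km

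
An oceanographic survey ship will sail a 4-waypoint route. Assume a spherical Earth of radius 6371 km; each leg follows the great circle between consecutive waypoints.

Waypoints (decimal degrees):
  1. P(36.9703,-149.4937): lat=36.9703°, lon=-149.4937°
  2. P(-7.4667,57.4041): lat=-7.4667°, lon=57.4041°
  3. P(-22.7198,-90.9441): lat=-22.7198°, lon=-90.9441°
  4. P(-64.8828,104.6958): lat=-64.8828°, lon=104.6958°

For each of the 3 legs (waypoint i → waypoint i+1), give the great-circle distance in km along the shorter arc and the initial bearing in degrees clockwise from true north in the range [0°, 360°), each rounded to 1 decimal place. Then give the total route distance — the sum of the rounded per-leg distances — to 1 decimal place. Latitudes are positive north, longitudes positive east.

Leg 1: dist=15754.7 km, bearing=313.7°
Leg 2: dist=15205.7 km, bearing=224.9°
Leg 3: dist=10181.7 km, bearing=186.6°
Total: 41142.1 km

Leg 1: φ1=0.6452535, φ2=-0.1303185, Δφ=-0.7755720, Δλ=3.6110478 rad; a=sin²(Δφ/2)+cosφ1·cosφ2·sin²(Δλ/2)=0.8923117346; c=2·atan2(√a, √(1-a))=2.472884886; dist=6371·c=15754.7496 ≈ 15754.7 km; running total=15754.7 km
Leg 1 bearing: y=sinΔλ·cosφ2=-0.44856436, x=cosφ1·sinφ2-sinφ1·cosφ2·cosΔλ=0.42796732; θ=atan2(y, x)=-46.3461° <0 so +360° → 313.6539° ≈ 313.7°
Leg 2: φ1=-0.1303185, φ2=-0.3965353, Δφ=-0.2662168, Δλ=-2.5891645 rad; a=sin²(Δφ/2)+cosφ1·cosφ2·sin²(Δλ/2)=0.8641758326; c=2·atan2(√a, √(1-a))=2.386709578; dist=6371·c=15205.727 ≈ 15205.7 km; running total=30960.4 km
Leg 2 bearing: y=sinΔλ·cosφ2=-0.48403713, x=cosφ1·sinφ2-sinφ1·cosφ2·cosΔλ=-0.48498650; θ=atan2(y, x)=-135.0561° <0 so +360° → 224.9439° ≈ 224.9°
Leg 3: φ1=-0.3965353, φ2=-1.1324185, Δφ=-0.7358832, Δλ=3.4145604 rad; a=sin²(Δφ/2)+cosφ1·cosφ2·sin²(Δλ/2)=0.5136668913; c=2·atan2(√a, √(1-a))=1.598133514; dist=6371·c=10181.709 ≈ 10181.7 km; running total=41142.1 km
Leg 3 bearing: y=sinΔλ·cosφ2=-0.11443341, x=cosφ1·sinφ2-sinφ1·cosφ2·cosΔλ=-0.99305481; θ=atan2(y, x)=-173.4266° <0 so +360° → 186.5734° ≈ 186.6°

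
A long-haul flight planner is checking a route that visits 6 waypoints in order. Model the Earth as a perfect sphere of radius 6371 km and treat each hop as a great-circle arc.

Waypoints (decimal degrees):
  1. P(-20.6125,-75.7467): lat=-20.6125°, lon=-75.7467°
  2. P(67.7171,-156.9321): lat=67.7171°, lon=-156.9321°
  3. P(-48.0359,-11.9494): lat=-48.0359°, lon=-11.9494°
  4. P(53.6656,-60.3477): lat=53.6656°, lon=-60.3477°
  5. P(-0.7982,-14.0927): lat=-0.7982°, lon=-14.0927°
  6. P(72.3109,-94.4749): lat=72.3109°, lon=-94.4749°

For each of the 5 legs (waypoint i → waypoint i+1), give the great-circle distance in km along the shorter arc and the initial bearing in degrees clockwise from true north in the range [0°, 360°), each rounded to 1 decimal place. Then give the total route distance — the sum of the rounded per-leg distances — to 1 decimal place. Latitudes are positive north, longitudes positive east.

Leg 1: φ1=-0.3597560, φ2=1.1818864, Δφ=1.5416423, Δλ=-1.4169525 rad; a=sin²(Δφ/2)+cosφ1·cosφ2·sin²(Δλ/2)=0.6356855741; c=2·atan2(√a, √(1-a))=1.845613680; dist=6371·c=11758.405 ≈ 11758.4 km; running total=11758.4 km
Leg 1 bearing: y=sinΔλ·cosφ2=-0.37470166, x=cosφ1·sinφ2-sinφ1·cosφ2·cosΔλ=0.88654180; θ=atan2(y, x)=-22.9116° <0 so +360° → 337.0884° ≈ 337.1°
Leg 2: φ1=1.1818864, φ2=-0.8383846, Δφ=-2.0202710, Δλ=2.5304255 rad; a=sin²(Δφ/2)+cosφ1·cosφ2·sin²(Δλ/2)=0.9478421032; c=2·atan2(√a, √(1-a))=2.680763765; dist=6371·c=17079.146 ≈ 17079.1 km; running total=28837.5 km
Leg 2 bearing: y=sinΔλ·cosφ2=0.38369576, x=cosφ1·sinφ2-sinφ1·cosφ2·cosΔλ=0.22478292; θ=atan2(y, x)=59.6367° ≈ 59.6°
Leg 3: φ1=-0.8383846, φ2=0.9366414, Δφ=1.7750260, Δλ=-0.8447097 rad; a=sin²(Δφ/2)+cosφ1·cosφ2·sin²(Δλ/2)=0.6679752423; c=2·atan2(√a, √(1-a))=1.913410511; dist=6371·c=12190.338 ≈ 12190.3 km; running total=41027.8 km
Leg 3 bearing: y=sinΔλ·cosφ2=-0.44305641, x=cosφ1·sinφ2-sinφ1·cosφ2·cosΔλ=0.83116682; θ=atan2(y, x)=-28.0600° <0 so +360° → 331.9400° ≈ 331.9°
Leg 4: φ1=0.9366414, φ2=-0.0139312, Δφ=-0.9505726, Δλ=0.8073020 rad; a=sin²(Δφ/2)+cosφ1·cosφ2·sin²(Δλ/2)=0.3007899892; c=2·atan2(√a, √(1-a))=1.161002731; dist=6371·c=7396.748 ≈ 7396.7 km; running total=48424.5 km
Leg 4 bearing: y=sinΔλ·cosφ2=0.72235420, x=cosφ1·sinφ2-sinφ1·cosφ2·cosΔλ=-0.56521314; θ=atan2(y, x)=128.0418° ≈ 128.0°
Leg 5: φ1=-0.0139312, φ2=1.2620633, Δφ=1.2759945, Δλ=-1.4029340 rad; a=sin²(Δφ/2)+cosφ1·cosφ2·sin²(Δλ/2)=0.4812554886; c=2·atan2(√a, √(1-a))=1.533298517; dist=6371·c=9768.645 ≈ 9768.6 km; running total=58193.1 km
Leg 5 bearing: y=sinΔλ·cosφ2=-0.29958093, x=cosφ1·sinφ2-sinφ1·cosφ2·cosΔλ=0.95333406; θ=atan2(y, x)=-17.4451° <0 so +360° → 342.5549° ≈ 342.6°

Leg 1: dist=11758.4 km, bearing=337.1°
Leg 2: dist=17079.1 km, bearing=59.6°
Leg 3: dist=12190.3 km, bearing=331.9°
Leg 4: dist=7396.7 km, bearing=128.0°
Leg 5: dist=9768.6 km, bearing=342.6°
Total: 58193.1 km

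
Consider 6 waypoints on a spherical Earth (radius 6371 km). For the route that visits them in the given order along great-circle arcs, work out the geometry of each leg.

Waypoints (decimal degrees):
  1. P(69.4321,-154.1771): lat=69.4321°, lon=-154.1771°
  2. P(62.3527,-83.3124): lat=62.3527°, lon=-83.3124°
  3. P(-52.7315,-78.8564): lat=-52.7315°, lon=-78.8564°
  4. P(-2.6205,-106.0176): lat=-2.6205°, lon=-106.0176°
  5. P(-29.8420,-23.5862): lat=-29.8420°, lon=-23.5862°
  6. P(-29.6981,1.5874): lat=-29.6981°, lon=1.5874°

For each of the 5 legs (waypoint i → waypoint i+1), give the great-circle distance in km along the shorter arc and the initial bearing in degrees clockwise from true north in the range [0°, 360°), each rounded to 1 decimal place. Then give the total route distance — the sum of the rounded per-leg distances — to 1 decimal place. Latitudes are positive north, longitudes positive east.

Leg 1: dist=3115.5 km, bearing=68.9°
Leg 2: dist=12802.8 km, bearing=177.0°
Leg 3: dist=6107.8 km, bearing=326.1°
Leg 4: dist=9132.7 km, bearing=119.8°
Leg 5: dist=2424.9 km, bearing=96.0°
Total: 33583.7 km

Leg 1: φ1=1.2118188, φ2=1.0882599, Δφ=-0.1235588, Δλ=1.2368223 rad; a=sin²(Δφ/2)+cosφ1·cosφ2·sin²(Δλ/2)=0.0586031383; c=2·atan2(√a, √(1-a))=0.489019840; dist=6371·c=3115.545 ≈ 3115.5 km; running total=3115.5 km
Leg 1 bearing: y=sinΔλ·cosφ2=0.43838863, x=cosφ1·sinφ2-sinφ1·cosφ2·cosΔλ=0.16879175; θ=atan2(y, x)=68.9419° ≈ 68.9°
Leg 2: φ1=1.0882599, φ2=-0.9203383, Δφ=-2.0085982, Δλ=0.0777719 rad; a=sin²(Δφ/2)+cosφ1·cosφ2·sin²(Δλ/2)=0.7123995214; c=2·atan2(√a, √(1-a))=2.009536219; dist=6371·c=12802.755 ≈ 12802.8 km; running total=15918.3 km
Leg 2 bearing: y=sinΔλ·cosφ2=0.04704737, x=cosφ1·sinφ2-sinφ1·cosφ2·cosΔλ=-0.90406433; θ=atan2(y, x)=177.0210° ≈ 177.0°
Leg 3: φ1=-0.9203383, φ2=-0.0457364, Δφ=0.8746019, Δλ=-0.4740524 rad; a=sin²(Δφ/2)+cosφ1·cosφ2·sin²(Δλ/2)=0.2127022694; c=2·atan2(√a, √(1-a))=0.958686546; dist=6371·c=6107.792 ≈ 6107.8 km; running total=22026.1 km
Leg 3 bearing: y=sinΔλ·cosφ2=-0.45601815, x=cosφ1·sinφ2-sinφ1·cosφ2·cosΔλ=0.67962306; θ=atan2(y, x)=-33.8611° <0 so +360° → 326.1389° ≈ 326.1°
Leg 4: φ1=-0.0457364, φ2=-0.5208412, Δφ=-0.4751048, Δλ=1.4386993 rad; a=sin²(Δφ/2)+cosφ1·cosφ2·sin²(Δλ/2)=0.4315602169; c=2·atan2(√a, √(1-a))=1.433485686; dist=6371·c=9132.737 ≈ 9132.7 km; running total=31158.8 km
Leg 4 bearing: y=sinΔλ·cosφ2=0.85984401, x=cosφ1·sinφ2-sinφ1·cosφ2·cosΔλ=-0.49186610; θ=atan2(y, x)=119.7713° ≈ 119.8°
Leg 5: φ1=-0.5208412, φ2=-0.5183296, Δφ=0.0025115, Δλ=0.4393622 rad; a=sin²(Δφ/2)+cosφ1·cosφ2·sin²(Δλ/2)=0.0357824950; c=2·atan2(√a, √(1-a))=0.380618591; dist=6371·c=2424.921 ≈ 2424.9 km; running total=33583.7 km
Leg 5 bearing: y=sinΔλ·cosφ2=0.36949012, x=cosφ1·sinφ2-sinφ1·cosφ2·cosΔλ=-0.03854202; θ=atan2(y, x)=95.9551° ≈ 96.0°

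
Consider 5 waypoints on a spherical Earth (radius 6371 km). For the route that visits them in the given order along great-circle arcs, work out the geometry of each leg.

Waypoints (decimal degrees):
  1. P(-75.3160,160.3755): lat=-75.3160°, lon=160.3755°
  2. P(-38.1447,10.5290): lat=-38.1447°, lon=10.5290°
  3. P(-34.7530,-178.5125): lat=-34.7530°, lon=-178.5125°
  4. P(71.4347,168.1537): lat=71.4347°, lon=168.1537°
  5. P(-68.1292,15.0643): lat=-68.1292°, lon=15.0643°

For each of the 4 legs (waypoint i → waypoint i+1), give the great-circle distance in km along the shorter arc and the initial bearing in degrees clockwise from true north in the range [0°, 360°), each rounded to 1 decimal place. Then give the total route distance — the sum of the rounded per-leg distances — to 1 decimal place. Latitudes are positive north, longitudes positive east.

Leg 1: φ1=-1.3145122, φ2=-0.6657506, Δφ=0.6487616, Δλ=-2.6153148 rad; a=sin²(Δφ/2)+cosφ1·cosφ2·sin²(Δλ/2)=0.2874518484; c=2·atan2(√a, √(1-a))=1.131728049; dist=6371·c=7210.239 ≈ 7210.2 km; running total=7210.2 km
Leg 1 bearing: y=sinΔλ·cosφ2=-0.39504998, x=cosφ1·sinφ2-sinφ1·cosφ2·cosΔλ=-0.81438851; θ=atan2(y, x)=-154.1225° <0 so +360° → 205.8775° ≈ 205.9°
Leg 2: φ1=-0.6657506, φ2=-0.6065543, Δφ=0.0591963, Δλ=-3.2993966 rad; a=sin²(Δφ/2)+cosφ1·cosφ2·sin²(Δλ/2)=0.6430249825; c=2·atan2(√a, √(1-a))=1.860898327; dist=6371·c=11855.783 ≈ 11855.8 km; running total=19066.0 km
Leg 2 bearing: y=sinΔλ·cosφ2=0.12911698, x=cosφ1·sinφ2-sinφ1·cosφ2·cosΔλ=-0.94947576; θ=atan2(y, x)=172.2560° ≈ 172.3°
Leg 3: φ1=-0.6065543, φ2=1.2467707, Δφ=1.8533250, Δλ=6.0504666 rad; a=sin²(Δφ/2)+cosφ1·cosφ2·sin²(Δλ/2)=0.6429183262; c=2·atan2(√a, √(1-a))=1.860675720; dist=6371·c=11854.365 ≈ 11854.4 km; running total=30920.4 km
Leg 3 bearing: y=sinΔλ·cosφ2=-0.07342722, x=cosφ1·sinφ2-sinφ1·cosφ2·cosΔλ=0.95546107; θ=atan2(y, x)=-4.3945° <0 so +360° → 355.6055° ≈ 355.6°
Leg 4: φ1=1.2467707, φ2=-1.1890789, Δφ=-2.4358496, Δλ=-2.6719141 rad; a=sin²(Δφ/2)+cosφ1·cosφ2·sin²(Δλ/2)=0.9927465966; c=2·atan2(√a, √(1-a))=2.971052232; dist=6371·c=18928.574 ≈ 18928.6 km; running total=49849.0 km
Leg 4 bearing: y=sinΔλ·cosφ2=-0.16860012, x=cosφ1·sinφ2-sinφ1·cosφ2·cosΔλ=0.01942079; θ=atan2(y, x)=-83.4291° <0 so +360° → 276.5709° ≈ 276.6°

Leg 1: dist=7210.2 km, bearing=205.9°
Leg 2: dist=11855.8 km, bearing=172.3°
Leg 3: dist=11854.4 km, bearing=355.6°
Leg 4: dist=18928.6 km, bearing=276.6°
Total: 49849.0 km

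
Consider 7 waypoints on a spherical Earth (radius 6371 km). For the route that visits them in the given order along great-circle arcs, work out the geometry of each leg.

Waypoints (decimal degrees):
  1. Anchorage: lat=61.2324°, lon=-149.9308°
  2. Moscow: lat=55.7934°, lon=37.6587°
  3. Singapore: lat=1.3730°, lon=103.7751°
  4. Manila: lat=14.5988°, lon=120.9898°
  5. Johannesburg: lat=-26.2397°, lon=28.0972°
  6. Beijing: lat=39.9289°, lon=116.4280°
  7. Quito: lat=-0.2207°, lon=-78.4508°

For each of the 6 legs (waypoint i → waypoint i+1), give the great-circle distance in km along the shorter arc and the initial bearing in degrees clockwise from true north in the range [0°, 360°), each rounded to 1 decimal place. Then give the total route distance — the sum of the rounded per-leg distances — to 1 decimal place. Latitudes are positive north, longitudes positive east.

Leg 1: dist=6985.4 km, bearing=355.2°
Leg 2: dist=8415.0 km, bearing=109.4°
Leg 3: dist=2395.6 km, bearing=51.3°
Leg 4: dist=11000.6 km, bearing=245.1°
Leg 5: dist=11707.9 km, bearing=52.6°
Leg 6: dist=15349.2 km, bearing=22.6°
Total: 55853.7 km

Leg 1: φ1=1.0687070, φ2=0.9737785, Δφ=-0.0949285, Δλ=3.2740544 rad; a=sin²(Δφ/2)+cosφ1·cosφ2·sin²(Δλ/2)=0.2716191108; c=2·atan2(√a, √(1-a))=1.096444676; dist=6371·c=6985.449 ≈ 6985.4 km; running total=6985.4 km
Leg 1 bearing: y=sinΔλ·cosφ2=-0.07424960, x=cosφ1·sinφ2-sinφ1·cosφ2·cosΔλ=0.88648501; θ=atan2(y, x)=-4.7878° <0 so +360° → 355.2122° ≈ 355.2°
Leg 2: φ1=0.9737785, φ2=0.0239634, Δφ=-0.9498152, Δλ=1.1539489 rad; a=sin²(Δφ/2)+cosφ1·cosφ2·sin²(Δλ/2)=0.3763171686; c=2·atan2(√a, √(1-a))=1.320835852; dist=6371·c=8415.045 ≈ 8415.0 km; running total=15400.4 km
Leg 2 bearing: y=sinΔλ·cosφ2=0.91410736, x=cosφ1·sinφ2-sinφ1·cosφ2·cosΔλ=-0.32127552; θ=atan2(y, x)=109.3647° ≈ 109.4°
Leg 3: φ1=0.0239634, φ2=0.2547971, Δφ=0.2308338, Δλ=0.3004532 rad; a=sin²(Δφ/2)+cosφ1·cosφ2·sin²(Δλ/2)=0.0349313993; c=2·atan2(√a, √(1-a))=0.376010029; dist=6371·c=2395.560 ≈ 2395.6 km; running total=17796.0 km
Leg 3 bearing: y=sinΔλ·cosφ2=0.28639812, x=cosφ1·sinφ2-sinφ1·cosφ2·cosΔλ=0.22982799; θ=atan2(y, x)=51.2537° ≈ 51.3°
Leg 4: φ1=0.2547971, φ2=-0.4579692, Δφ=-0.7127663, Δλ=-1.6212817 rad; a=sin²(Δφ/2)+cosφ1·cosφ2·sin²(Δλ/2)=0.5776201054; c=2·atan2(√a, √(1-a))=1.726666934; dist=6371·c=11000.595 ≈ 11000.6 km; running total=28796.6 km
Leg 4 bearing: y=sinΔλ·cosφ2=-0.89580941, x=cosφ1·sinφ2-sinφ1·cosφ2·cosΔλ=-0.41644444; θ=atan2(y, x)=-114.9328° <0 so +360° → 245.0672° ≈ 245.1°
Leg 5: φ1=-0.4579692, φ2=0.6968908, Δφ=1.1548599, Δλ=1.5416633 rad; a=sin²(Δφ/2)+cosφ1·cosφ2·sin²(Δλ/2)=0.6318690422; c=2·atan2(√a, √(1-a))=1.837691780; dist=6371·c=11707.934 ≈ 11707.9 km; running total=40504.5 km
Leg 5 bearing: y=sinΔλ·cosφ2=0.76651611, x=cosφ1·sinφ2-sinφ1·cosφ2·cosΔλ=0.58557261; θ=atan2(y, x)=52.6223° ≈ 52.6°
Leg 6: φ1=0.6968908, φ2=-0.0038519, Δφ=-0.7007427, Δλ=-3.4012767 rad; a=sin²(Δφ/2)+cosφ1·cosφ2·sin²(Δλ/2)=0.8717985046; c=2·atan2(√a, √(1-a))=2.409230400; dist=6371·c=15349.207 ≈ 15349.2 km; running total=55853.7 km
Leg 6 bearing: y=sinΔλ·cosφ2=0.25677330, x=cosφ1·sinφ2-sinφ1·cosφ2·cosΔλ=0.61735805; θ=atan2(y, x)=22.5835° ≈ 22.6°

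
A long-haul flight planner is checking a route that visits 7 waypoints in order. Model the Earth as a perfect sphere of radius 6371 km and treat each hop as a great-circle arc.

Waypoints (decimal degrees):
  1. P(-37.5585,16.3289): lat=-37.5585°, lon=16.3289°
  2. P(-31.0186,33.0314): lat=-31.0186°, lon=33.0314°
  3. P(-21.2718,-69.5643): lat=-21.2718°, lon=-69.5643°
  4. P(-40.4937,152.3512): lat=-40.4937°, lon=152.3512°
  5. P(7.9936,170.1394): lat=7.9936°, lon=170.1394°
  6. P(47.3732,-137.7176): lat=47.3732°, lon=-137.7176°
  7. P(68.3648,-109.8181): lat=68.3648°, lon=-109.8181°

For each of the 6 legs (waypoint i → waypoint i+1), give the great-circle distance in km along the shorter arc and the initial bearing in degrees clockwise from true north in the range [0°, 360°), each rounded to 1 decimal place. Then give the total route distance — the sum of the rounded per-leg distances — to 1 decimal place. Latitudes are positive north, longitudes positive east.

Leg 1: φ1=-0.6555195, φ2=-0.5413767, Δφ=0.1141428, Δλ=0.2915136 rad; a=sin²(Δφ/2)+cosφ1·cosφ2·sin²(Δλ/2)=0.0175849520; c=2·atan2(√a, √(1-a))=0.266000050; dist=6371·c=1694.686 ≈ 1694.7 km; running total=1694.7 km
Leg 1 bearing: y=sinΔλ·cosφ2=0.24630380, x=cosφ1·sinφ2-sinφ1·cosφ2·cosΔλ=0.09185491; θ=atan2(y, x)=69.5478° ≈ 69.5°
Leg 2: φ1=-0.5413767, φ2=-0.3712629, Δφ=0.1701138, Δλ=-1.7906328 rad; a=sin²(Δφ/2)+cosφ1·cosφ2·sin²(Δλ/2)=0.4936002416; c=2·atan2(√a, √(1-a))=1.557996461; dist=6371·c=9925.995 ≈ 9926.0 km; running total=11620.7 km
Leg 2 bearing: y=sinΔλ·cosφ2=-0.90944271, x=cosφ1·sinφ2-sinφ1·cosφ2·cosΔλ=-0.41563221; θ=atan2(y, x)=-114.5613° <0 so +360° → 245.4387° ≈ 245.4°
Leg 3: φ1=-0.3712629, φ2=-0.7067484, Δφ=-0.3354854, Δλ=3.8731561 rad; a=sin²(Δφ/2)+cosφ1·cosφ2·sin²(Δλ/2)=0.6458777940; c=2·atan2(√a, √(1-a))=1.866858095; dist=6371·c=11893.753 ≈ 11893.8 km; running total=23514.5 km
Leg 3 bearing: y=sinΔλ·cosφ2=-0.50802465, x=cosφ1·sinφ2-sinφ1·cosφ2·cosΔλ=-0.81042558; θ=atan2(y, x)=-147.9180° <0 so +360° → 212.0820° ≈ 212.1°
Leg 4: φ1=-0.7067484, φ2=0.1395146, Δφ=0.8462630, Δλ=0.3104627 rad; a=sin²(Δφ/2)+cosφ1·cosφ2·sin²(Δλ/2)=0.1866086763; c=2·atan2(√a, √(1-a))=0.893379084; dist=6371·c=5691.718 ≈ 5691.7 km; running total=29206.2 km
Leg 4 bearing: y=sinΔλ·cosφ2=0.30253086, x=cosφ1·sinφ2-sinφ1·cosφ2·cosΔλ=0.71806587; θ=atan2(y, x)=22.8463° ≈ 22.8°
Leg 5: φ1=0.1395146, φ2=0.8268183, Δφ=0.6873037, Δλ=-5.3731183 rad; a=sin²(Δφ/2)+cosφ1·cosφ2·sin²(Δλ/2)=0.2430567752; c=2·atan2(√a, √(1-a))=1.031087242; dist=6371·c=6569.057 ≈ 6569.1 km; running total=35775.3 km
Leg 5 bearing: y=sinΔλ·cosφ2=0.53469574, x=cosφ1·sinφ2-sinφ1·cosφ2·cosΔλ=0.67083618; θ=atan2(y, x)=38.5569° ≈ 38.6°
Leg 6: φ1=0.8268183, φ2=1.1931909, Δφ=0.3663725, Δλ=0.4869381 rad; a=sin²(Δφ/2)+cosφ1·cosφ2·sin²(Δλ/2)=0.0476941861; c=2·atan2(√a, √(1-a))=0.440328654; dist=6371·c=2805.334 ≈ 2805.3 km; running total=38580.6 km
Leg 6 bearing: y=sinΔλ·cosφ2=0.17252087, x=cosφ1·sinφ2-sinφ1·cosφ2·cosΔλ=0.38976192; θ=atan2(y, x)=23.8757° ≈ 23.9°

Leg 1: dist=1694.7 km, bearing=69.5°
Leg 2: dist=9926.0 km, bearing=245.4°
Leg 3: dist=11893.8 km, bearing=212.1°
Leg 4: dist=5691.7 km, bearing=22.8°
Leg 5: dist=6569.1 km, bearing=38.6°
Leg 6: dist=2805.3 km, bearing=23.9°
Total: 38580.6 km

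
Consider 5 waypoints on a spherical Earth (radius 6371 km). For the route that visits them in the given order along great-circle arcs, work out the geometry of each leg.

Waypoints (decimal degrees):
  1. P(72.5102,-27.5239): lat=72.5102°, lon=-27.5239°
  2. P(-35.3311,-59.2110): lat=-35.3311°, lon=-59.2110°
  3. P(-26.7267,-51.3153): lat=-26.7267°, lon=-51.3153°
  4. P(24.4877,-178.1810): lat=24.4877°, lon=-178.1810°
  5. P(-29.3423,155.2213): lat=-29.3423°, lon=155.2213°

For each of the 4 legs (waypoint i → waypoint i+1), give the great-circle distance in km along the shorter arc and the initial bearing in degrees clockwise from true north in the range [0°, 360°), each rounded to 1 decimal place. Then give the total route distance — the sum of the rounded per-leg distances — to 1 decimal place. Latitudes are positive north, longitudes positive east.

Leg 1: φ1=1.2655417, φ2=-0.6166440, Δφ=-1.8821858, Δλ=-0.5530442 rad; a=sin²(Δφ/2)+cosφ1·cosφ2·sin²(Δλ/2)=0.6714656659; c=2·atan2(√a, √(1-a))=1.920832015; dist=6371·c=12237.621 ≈ 12237.6 km; running total=12237.6 km
Leg 1 bearing: y=sinΔλ·cosφ2=-0.42853600, x=cosφ1·sinφ2-sinφ1·cosφ2·cosΔλ=-0.83591567; θ=atan2(y, x)=-152.8578° <0 so +360° → 207.1422° ≈ 207.1°
Leg 2: φ1=-0.6166440, φ2=-0.4664689, Δφ=0.1501751, Δλ=0.1378060 rad; a=sin²(Δφ/2)+cosφ1·cosφ2·sin²(Δλ/2)=0.0090814959; c=2·atan2(√a, √(1-a))=0.190883431; dist=6371·c=1216.118 ≈ 1216.1 km; running total=13453.7 km
Leg 2 bearing: y=sinΔλ·cosφ2=0.12269384, x=cosφ1·sinφ2-sinφ1·cosφ2·cosΔλ=0.14471459; θ=atan2(y, x)=40.2924° ≈ 40.3°
Leg 3: φ1=-0.4664689, φ2=0.4273910, Δφ=0.8938599, Δλ=-2.2142242 rad; a=sin²(Δφ/2)+cosφ1·cosφ2·sin²(Δλ/2)=0.8370300093; c=2·atan2(√a, √(1-a))=2.310487768; dist=6371·c=14720.118 ≈ 14720.1 km; running total=28173.8 km
Leg 3 bearing: y=sinΔλ·cosφ2=-0.72808022, x=cosφ1·sinφ2-sinφ1·cosφ2·cosΔλ=0.12466869; θ=atan2(y, x)=-80.2835° <0 so +360° → 279.7165° ≈ 279.7°
Leg 4: φ1=0.4273910, φ2=-0.5121197, Δφ=-0.9395107, Δλ=5.8189679 rad; a=sin²(Δφ/2)+cosφ1·cosφ2·sin²(Δλ/2)=0.2468849482; c=2·atan2(√a, √(1-a))=1.039988583; dist=6371·c=6625.767 ≈ 6625.8 km; running total=34799.6 km
Leg 4 bearing: y=sinΔλ·cosφ2=-0.39028377, x=cosφ1·sinφ2-sinφ1·cosφ2·cosΔλ=-0.76903164; θ=atan2(y, x)=-153.0922° <0 so +360° → 206.9078° ≈ 206.9°

Leg 1: dist=12237.6 km, bearing=207.1°
Leg 2: dist=1216.1 km, bearing=40.3°
Leg 3: dist=14720.1 km, bearing=279.7°
Leg 4: dist=6625.8 km, bearing=206.9°
Total: 34799.6 km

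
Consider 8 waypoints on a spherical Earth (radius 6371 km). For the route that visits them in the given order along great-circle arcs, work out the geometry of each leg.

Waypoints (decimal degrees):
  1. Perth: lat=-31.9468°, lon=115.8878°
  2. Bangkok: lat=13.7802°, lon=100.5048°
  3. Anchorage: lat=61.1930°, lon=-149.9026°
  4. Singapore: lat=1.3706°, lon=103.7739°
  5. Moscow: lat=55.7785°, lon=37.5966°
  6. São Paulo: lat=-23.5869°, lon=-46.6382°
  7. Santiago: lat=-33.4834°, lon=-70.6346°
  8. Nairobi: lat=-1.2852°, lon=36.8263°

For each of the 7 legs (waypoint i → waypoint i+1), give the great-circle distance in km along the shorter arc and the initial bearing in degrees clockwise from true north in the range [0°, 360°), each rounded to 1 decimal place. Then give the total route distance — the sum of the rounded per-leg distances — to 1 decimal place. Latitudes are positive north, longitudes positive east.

Leg 1: dist=5342.3 km, bearing=339.7°
Leg 2: dist=9677.4 km, bearing=27.0°
Leg 3: dist=10738.2 km, bearing=285.0°
Leg 4: dist=8418.3 km, bearing=327.9°
Leg 5: dist=11809.6 km, bearing=251.7°
Leg 6: dist=2581.0 km, bearing=239.4°
Leg 7: dist=11537.4 km, bearing=100.9°
Total: 60104.2 km

Leg 1: φ1=-0.5575768, φ2=0.2405099, Δφ=0.7980867, Δλ=-0.2684840 rad; a=sin²(Δφ/2)+cosφ1·cosφ2·sin²(Δλ/2)=0.1657233529; c=2·atan2(√a, √(1-a))=0.838534620; dist=6371·c=5342.304 ≈ 5342.3 km; running total=5342.3 km
Leg 1 bearing: y=sinΔλ·cosφ2=-0.25763469, x=cosφ1·sinφ2-sinφ1·cosφ2·cosΔλ=0.69761082; θ=atan2(y, x)=-20.2697° <0 so +360° → 339.7303° ≈ 339.7°
Leg 2: φ1=0.2405099, φ2=1.0680193, Δφ=0.8275095, Δλ=-4.3704336 rad; a=sin²(Δφ/2)+cosφ1·cosφ2·sin²(Δλ/2)=0.4741055446; c=2·atan2(√a, √(1-a))=1.518984238; dist=6371·c=9677.449 ≈ 9677.4 km; running total=15019.7 km
Leg 2 bearing: y=sinΔλ·cosφ2=0.45396137, x=cosφ1·sinφ2-sinφ1·cosφ2·cosΔλ=0.88951503; θ=atan2(y, x)=27.0374° ≈ 27.0°
Leg 3: φ1=1.0680193, φ2=0.0239215, Δφ=-1.0440978, Δλ=4.4274902 rad; a=sin²(Δφ/2)+cosφ1·cosφ2·sin²(Δλ/2)=0.5572170255; c=2·atan2(√a, √(1-a))=1.685481616; dist=6371·c=10738.203 ≈ 10738.2 km; running total=25757.9 km
Leg 3 bearing: y=sinΔλ·cosφ2=-0.95941552, x=cosφ1·sinφ2-sinφ1·cosφ2·cosΔλ=0.25773378; θ=atan2(y, x)=-74.9633° <0 so +360° → 285.0367° ≈ 285.0°
Leg 4: φ1=0.0239215, φ2=0.9735185, Δφ=0.9495970, Δλ=-1.1550118 rad; a=sin²(Δφ/2)+cosφ1·cosφ2·sin²(Δλ/2)=0.3765658751; c=2·atan2(√a, √(1-a))=1.321349186; dist=6371·c=8418.316 ≈ 8418.3 km; running total=34176.2 km
Leg 4 bearing: y=sinΔλ·cosφ2=-0.51447759, x=cosφ1·sinφ2-sinφ1·cosφ2·cosΔλ=0.82119965; θ=atan2(y, x)=-32.0669° <0 so +360° → 327.9331° ≈ 327.9°
Leg 5: φ1=0.9735185, φ2=-0.4116691, Δφ=-1.3851875, Δλ=-1.4701746 rad; a=sin²(Δφ/2)+cosφ1·cosφ2·sin²(Δλ/2)=0.6395447061; c=2·atan2(√a, √(1-a))=1.853642038; dist=6371·c=11809.553 ≈ 11809.6 km; running total=45985.8 km
Leg 5 bearing: y=sinΔλ·cosφ2=-0.91181873, x=cosφ1·sinφ2-sinφ1·cosφ2·cosΔλ=-0.30115728; θ=atan2(y, x)=-108.2775° <0 so +360° → 251.7225° ≈ 251.7°
Leg 6: φ1=-0.4116691, φ2=-0.5843956, Δφ=-0.1727265, Δλ=-0.4188162 rad; a=sin²(Δφ/2)+cosφ1·cosφ2·sin²(Δλ/2)=0.0404717210; c=2·atan2(√a, √(1-a))=0.405116322; dist=6371·c=2580.996 ≈ 2581.0 km; running total=48566.8 km
Leg 6 bearing: y=sinΔλ·cosφ2=-0.33918907, x=cosφ1·sinφ2-sinφ1·cosφ2·cosΔλ=-0.20071327; θ=atan2(y, x)=-120.6147° <0 so +360° → 239.3853° ≈ 239.4°
Leg 7: φ1=-0.5843956, φ2=-0.0224310, Δφ=0.5619646, Δλ=1.8755465 rad; a=sin²(Δφ/2)+cosφ1·cosφ2·sin²(Δλ/2)=0.6189112543; c=2·atan2(√a, √(1-a))=1.810919748; dist=6371·c=11537.370 ≈ 11537.4 km; running total=60104.2 km
Leg 7 bearing: y=sinΔλ·cosφ2=0.95368197, x=cosφ1·sinφ2-sinφ1·cosφ2·cosΔλ=-0.18420414; θ=atan2(y, x)=100.9321° ≈ 100.9°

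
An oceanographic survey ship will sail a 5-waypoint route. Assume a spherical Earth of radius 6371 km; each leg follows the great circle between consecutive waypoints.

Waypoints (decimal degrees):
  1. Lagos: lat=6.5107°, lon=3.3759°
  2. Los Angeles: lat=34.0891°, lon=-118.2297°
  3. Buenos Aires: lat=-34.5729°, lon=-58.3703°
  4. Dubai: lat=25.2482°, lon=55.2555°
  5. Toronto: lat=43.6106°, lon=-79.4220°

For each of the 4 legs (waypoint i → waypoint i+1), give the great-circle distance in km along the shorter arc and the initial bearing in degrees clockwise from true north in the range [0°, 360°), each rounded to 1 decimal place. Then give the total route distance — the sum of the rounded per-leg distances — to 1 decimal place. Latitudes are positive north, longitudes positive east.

Leg 1: φ1=0.1136332, φ2=0.5949670, Δφ=0.4813339, Δλ=-2.1224181 rad; a=sin²(Δφ/2)+cosφ1·cosφ2·sin²(Δλ/2)=0.6838326800; c=2·atan2(√a, √(1-a))=1.947293619; dist=6371·c=12406.208 ≈ 12406.2 km; running total=12406.2 km
Leg 1 bearing: y=sinΔλ·cosφ2=-0.70532970, x=cosφ1·sinφ2-sinφ1·cosφ2·cosΔλ=0.60607936; θ=atan2(y, x)=-49.3280° <0 so +360° → 310.6720° ≈ 310.7°
Leg 2: φ1=0.5949670, φ2=-0.6034109, Δφ=-1.1983780, Δλ=1.0447436 rad; a=sin²(Δφ/2)+cosφ1·cosφ2·sin²(Δλ/2)=0.4878205621; c=2·atan2(√a, √(1-a))=1.546435041; dist=6371·c=9852.338 ≈ 9852.3 km; running total=22258.5 km
Leg 2 bearing: y=sinΔλ·cosφ2=0.71207709, x=cosφ1·sinφ2-sinφ1·cosφ2·cosΔλ=-0.70167861; θ=atan2(y, x)=134.5786° ≈ 134.6°
Leg 3: φ1=-0.6034109, φ2=0.4406642, Δφ=1.0440752, Δλ=1.9831443 rad; a=sin²(Δφ/2)+cosφ1·cosφ2·sin²(Δλ/2)=0.7702534486; c=2·atan2(√a, √(1-a))=2.141835808; dist=6371·c=13645.636 ≈ 13645.6 km; running total=35904.1 km
Leg 3 bearing: y=sinΔλ·cosφ2=0.82865813, x=cosφ1·sinφ2-sinφ1·cosφ2·cosΔλ=0.14552663; θ=atan2(y, x)=80.0394° ≈ 80.0°
Leg 4: φ1=0.4406642, φ2=0.7611486, Δφ=0.3204843, Δλ=-2.3505658 rad; a=sin²(Δφ/2)+cosφ1·cosφ2·sin²(Δλ/2)=0.5831226378; c=2·atan2(√a, √(1-a))=1.737817053; dist=6371·c=11071.632 ≈ 11071.6 km; running total=46975.7 km
Leg 4 bearing: y=sinΔλ·cosφ2=-0.51485024, x=cosφ1·sinφ2-sinφ1·cosφ2·cosΔλ=0.84100638; θ=atan2(y, x)=-31.4743° <0 so +360° → 328.5257° ≈ 328.5°

Leg 1: dist=12406.2 km, bearing=310.7°
Leg 2: dist=9852.3 km, bearing=134.6°
Leg 3: dist=13645.6 km, bearing=80.0°
Leg 4: dist=11071.6 km, bearing=328.5°
Total: 46975.7 km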